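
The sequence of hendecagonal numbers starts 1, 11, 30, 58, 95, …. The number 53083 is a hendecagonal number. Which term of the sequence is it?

109

Set n(9n−7)/2 = 53083, giving 9n² − 7n − 106166 = 0.
The discriminant is 49 + 72·53083 = 3822025, and √3822025 = 1955.
So n = (7 + 1955) / 18 = 1962/18 = 109.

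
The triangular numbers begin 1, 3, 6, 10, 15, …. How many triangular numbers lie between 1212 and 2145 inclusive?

The n-th triangular number is n(n+1)/2.
Smallest index with value ≥ 1212: n = 49 (giving 1225).
Largest index with value ≤ 2145: n = 65 (giving 2145).
Indices 49 through 65: 17 terms.

17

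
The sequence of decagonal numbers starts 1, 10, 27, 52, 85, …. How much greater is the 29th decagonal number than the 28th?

225

Consecutive decagonal numbers differ by 8n − 7: here 8·29 − 7 = 225.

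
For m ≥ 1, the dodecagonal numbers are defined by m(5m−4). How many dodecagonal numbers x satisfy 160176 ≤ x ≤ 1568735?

381

The n-th dodecagonal number is n(5n−4).
Smallest index with value ≥ 160176: n = 180 (giving 161280).
Largest index with value ≤ 1568735: n = 560 (giving 1565760).
Indices 180 through 560: 381 terms.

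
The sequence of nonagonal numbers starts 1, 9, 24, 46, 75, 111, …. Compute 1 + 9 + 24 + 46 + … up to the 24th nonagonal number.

Σ i(7i−5)/2 = (7Σi² − 5Σi) / 2 over i = 1..24.
Σi = 300 and Σi² = 4900.
(7·4900 − 5·300) / 2 = 32800/2 = 16400.

16400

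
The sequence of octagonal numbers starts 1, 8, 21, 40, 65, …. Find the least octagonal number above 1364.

1408

Solve n(3n−2) > 1364 for integer n.
The largest n with value ≤ 1364 is 21 (since 1281 ≤ 1364 < 1408), so the first above is n = 22, value 1408.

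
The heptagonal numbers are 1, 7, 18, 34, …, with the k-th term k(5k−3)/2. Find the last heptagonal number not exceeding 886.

Solve n(5n−3)/2 ≤ 886 for integer n.
n = 19 gives 874 ≤ 886, while n = 20 gives 970 > 886; so the answer is 874.

874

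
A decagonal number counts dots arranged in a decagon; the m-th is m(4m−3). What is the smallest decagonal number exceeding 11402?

Solve n(4n−3) > 11402 for integer n.
The largest n with value ≤ 11402 is 53 (since 11077 ≤ 11402 < 11502), so the first above is n = 54, value 11502.

11502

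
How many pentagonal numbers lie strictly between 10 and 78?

The n-th pentagonal number is n(3n−1)/2.
Smallest index with value > 10: n = 3 (giving 12).
Largest index with value < 78: n = 7 (giving 70).
Indices 3 through 7: 5 terms.

5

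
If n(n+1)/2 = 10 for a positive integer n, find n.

Set n(n+1)/2 = 10, giving n² + n − 20 = 0.
The discriminant is 1 + 8·10 = 81, and √81 = 9.
So n = (-1 + 9) / 2 = 8/2 = 4.

4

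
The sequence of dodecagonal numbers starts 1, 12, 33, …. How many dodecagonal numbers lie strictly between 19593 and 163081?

The n-th dodecagonal number is n(5n−4).
Smallest index with value > 19593: n = 64 (giving 20224).
Largest index with value < 163081: n = 180 (giving 161280).
Indices 64 through 180: 117 terms.

117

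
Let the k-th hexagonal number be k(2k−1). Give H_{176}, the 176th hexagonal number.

The 176th hexagonal number is n(2n−1) with n = 176.
176·(2·176 − 1) = 176·351 = 61776.

61776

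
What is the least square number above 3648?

3721

Solve n² > 3648 for integer n.
The largest n with value ≤ 3648 is 60 (since 3600 ≤ 3648 < 3721), so the first above is n = 61, value 3721.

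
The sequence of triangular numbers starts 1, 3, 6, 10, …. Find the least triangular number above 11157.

Solve n(n+1)/2 > 11157 for integer n.
The largest n with value ≤ 11157 is 148 (since 11026 ≤ 11157 < 11175), so the first above is n = 149, value 11175.

11175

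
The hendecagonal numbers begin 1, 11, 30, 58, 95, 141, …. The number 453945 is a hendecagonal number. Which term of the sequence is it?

318

Set n(9n−7)/2 = 453945, giving 9n² − 7n − 907890 = 0.
The discriminant is 49 + 72·453945 = 32684089, and √32684089 = 5717.
So n = (7 + 5717) / 18 = 5724/18 = 318.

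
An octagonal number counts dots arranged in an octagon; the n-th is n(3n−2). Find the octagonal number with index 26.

1976

The 26th octagonal number is n(3n−2) with n = 26.
26·(3·26 − 2) = 26·76 = 1976.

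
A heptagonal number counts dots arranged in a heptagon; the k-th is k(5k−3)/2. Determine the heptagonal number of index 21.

The 21st heptagonal number is n(5n−3)/2 with n = 21.
21·(5·21 − 3)/2 = 21·102/2 = 21·51 = 1071.

1071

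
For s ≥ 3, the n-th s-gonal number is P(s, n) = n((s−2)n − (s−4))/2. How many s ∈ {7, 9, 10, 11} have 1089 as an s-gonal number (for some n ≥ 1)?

s = 7: P(7, 21) = 1071 and P(7, 22) = 1177; 1089 is not s-gonal.
s = 9: P(9, 18) = 1089. ✓
s = 10: P(10, 16) = 976 and P(10, 17) = 1105; 1089 is not s-gonal.
s = 11: P(11, 15) = 960 and P(11, 16) = 1096; 1089 is not s-gonal.
Hits: s ∈ {9} → 1.

1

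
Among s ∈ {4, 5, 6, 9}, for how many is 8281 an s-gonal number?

s = 4: P(4, 91) = 8281. ✓
s = 5: P(5, 74) = 8177 and P(5, 75) = 8400; 8281 is not s-gonal.
s = 6: P(6, 64) = 8128 and P(6, 65) = 8385; 8281 is not s-gonal.
s = 9: P(9, 49) = 8281. ✓
Hits: s ∈ {4, 9} → 2.

2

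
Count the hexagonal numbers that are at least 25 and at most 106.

The n-th hexagonal number is n(2n−1).
Smallest index with value ≥ 25: n = 4 (giving 28).
Largest index with value ≤ 106: n = 7 (giving 91).
Indices 4 through 7: 4 terms.

4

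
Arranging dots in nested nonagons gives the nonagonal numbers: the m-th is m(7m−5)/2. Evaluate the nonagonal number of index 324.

366606

The 324th nonagonal number is n(7n−5)/2 with n = 324.
324·(7·324 − 5)/2 = 324·2263/2 = 366606.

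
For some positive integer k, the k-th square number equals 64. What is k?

We need n² = 64, so n = √64 = 8.

8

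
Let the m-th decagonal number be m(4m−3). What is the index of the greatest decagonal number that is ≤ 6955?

42

Solve n(4n−3) ≤ 6955 for integer n.
n = 42 gives 6930 ≤ 6955, while n = 43 gives 7267 > 6955; so the answer is index 42.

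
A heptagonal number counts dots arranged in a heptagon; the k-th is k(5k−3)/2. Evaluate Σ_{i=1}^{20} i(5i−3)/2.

6860

Σ i(5i−3)/2 = (5Σi² − 3Σi) / 2 over i = 1..20.
Σi = 210 and Σi² = 2870.
(5·2870 − 3·210) / 2 = 13720/2 = 6860.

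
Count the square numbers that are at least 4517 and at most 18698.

69

The n-th square number is n².
Smallest index with value ≥ 4517: n = 68 (giving 4624).
Largest index with value ≤ 18698: n = 136 (giving 18496).
Indices 68 through 136: 69 terms.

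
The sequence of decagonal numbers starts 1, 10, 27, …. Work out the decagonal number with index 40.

6280

The 40th decagonal number is n(4n−3) with n = 40.
40·(4·40 − 3) = 40·157 = 6280.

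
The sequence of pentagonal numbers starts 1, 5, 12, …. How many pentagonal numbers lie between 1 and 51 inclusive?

6

The n-th pentagonal number is n(3n−1)/2.
Smallest index with value ≥ 1: n = 1 (giving 1).
Largest index with value ≤ 51: n = 6 (giving 51).
Indices 1 through 6: 6 terms.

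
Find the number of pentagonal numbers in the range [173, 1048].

16

The n-th pentagonal number is n(3n−1)/2.
Smallest index with value ≥ 173: n = 11 (giving 176).
Largest index with value ≤ 1048: n = 26 (giving 1001).
Indices 11 through 26: 16 terms.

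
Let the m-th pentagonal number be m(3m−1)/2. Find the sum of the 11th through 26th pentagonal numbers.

Σ i(3i−1)/2 = (3Σi² − Σi) / 2 over i = 11..26.
Σi = 351 − 55 = 296 and Σi² = 6201 − 385 = 5816.
(3·5816 − 1·296) / 2 = 17152/2 = 8576.

8576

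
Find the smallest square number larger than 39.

Solve n² > 39 for integer n.
The largest n with value ≤ 39 is 6 (since 36 ≤ 39 < 49), so the first above is n = 7, value 49.

49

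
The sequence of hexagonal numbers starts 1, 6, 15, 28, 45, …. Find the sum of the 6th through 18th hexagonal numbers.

3952

Σ i(2i−1) = 2Σi² − Σi over i = 6..18.
Σi = 171 − 15 = 156 and Σi² = 2109 − 55 = 2054.
2·2054 − 1·156 = 3952.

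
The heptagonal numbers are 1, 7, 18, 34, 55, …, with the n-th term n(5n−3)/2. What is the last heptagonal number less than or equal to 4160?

4141

Solve n(5n−3)/2 ≤ 4160 for integer n.
n = 41 gives 4141 ≤ 4160, while n = 42 gives 4347 > 4160; so the answer is 4141.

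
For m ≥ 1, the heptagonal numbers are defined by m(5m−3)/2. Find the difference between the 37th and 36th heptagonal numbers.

Consecutive heptagonal numbers differ by 5n − 4: here 5·37 − 4 = 181.

181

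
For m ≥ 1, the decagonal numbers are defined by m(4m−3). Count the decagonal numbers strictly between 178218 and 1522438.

406

The n-th decagonal number is n(4n−3).
Smallest index with value > 178218: n = 212 (giving 179140).
Largest index with value < 1522438: n = 617 (giving 1520905).
Indices 212 through 617: 406 terms.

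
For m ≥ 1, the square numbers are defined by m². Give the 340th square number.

115600

340² = 115600.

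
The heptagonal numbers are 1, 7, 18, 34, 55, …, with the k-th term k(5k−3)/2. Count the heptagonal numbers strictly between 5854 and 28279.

58

The n-th heptagonal number is n(5n−3)/2.
Smallest index with value > 5854: n = 49 (giving 5929).
Largest index with value < 28279: n = 106 (giving 27931).
Indices 49 through 106: 58 terms.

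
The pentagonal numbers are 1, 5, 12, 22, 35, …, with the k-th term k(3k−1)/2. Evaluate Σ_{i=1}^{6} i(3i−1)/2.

126

Σ i(3i−1)/2 = (3Σi² − Σi) / 2 over i = 1..6.
Σi = 21 and Σi² = 91.
(3·91 − 1·21) / 2 = 252/2 = 126.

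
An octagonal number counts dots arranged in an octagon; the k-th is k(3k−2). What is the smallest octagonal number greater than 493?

Solve n(3n−2) > 493 for integer n.
The largest n with value ≤ 493 is 13 (since 481 ≤ 493 < 560), so the first above is n = 14, value 560.

560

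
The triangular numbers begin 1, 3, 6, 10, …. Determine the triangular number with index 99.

The 99th triangular number is n(n+1)/2 with n = 99.
99·100/2 = 9900/2 = 4950.

4950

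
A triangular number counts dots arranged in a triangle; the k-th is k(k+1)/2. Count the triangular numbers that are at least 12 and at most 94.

The n-th triangular number is n(n+1)/2.
Smallest index with value ≥ 12: n = 5 (giving 15).
Largest index with value ≤ 94: n = 13 (giving 91).
Indices 5 through 13: 9 terms.

9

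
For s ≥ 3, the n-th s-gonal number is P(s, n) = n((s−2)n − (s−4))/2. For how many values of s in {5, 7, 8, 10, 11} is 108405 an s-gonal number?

s = 5: P(5, 268) = 107602 and P(5, 269) = 108407; 108405 is not s-gonal.
s = 7: P(7, 208) = 107848 and P(7, 209) = 108889; 108405 is not s-gonal.
s = 8: P(8, 190) = 107920 and P(8, 191) = 109061; 108405 is not s-gonal.
s = 10: P(10, 165) = 108405. ✓
s = 11: P(11, 155) = 107570 and P(11, 156) = 108966; 108405 is not s-gonal.
Hits: s ∈ {10} → 1.

1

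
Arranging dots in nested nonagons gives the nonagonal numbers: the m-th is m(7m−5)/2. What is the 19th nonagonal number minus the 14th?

565

19·(7·19 − 5)/2 = 1216 and 14·(7·14 − 5)/2 = 651.
Difference: 1216 − 651 = 565.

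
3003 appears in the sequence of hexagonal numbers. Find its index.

Set n(2n−1) = 3003, giving 2n² − n − 3003 = 0.
The discriminant is 1 + 8·3003 = 24025, and √24025 = 155.
So n = (1 + 155) / 4 = 156/4 = 39.
Check: 39·(2·39 − 1) = 3003. ✓

39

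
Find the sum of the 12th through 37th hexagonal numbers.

33501

Σ i(2i−1) = 2Σi² − Σi over i = 12..37.
Σi = 703 − 66 = 637 and Σi² = 17575 − 506 = 17069.
2·17069 − 1·637 = 33501.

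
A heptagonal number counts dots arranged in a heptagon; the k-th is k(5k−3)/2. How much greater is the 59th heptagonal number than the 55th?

59·(5·59 − 3)/2 = 8614 and 55·(5·55 − 3)/2 = 7480.
Difference: 8614 − 7480 = 1134.

1134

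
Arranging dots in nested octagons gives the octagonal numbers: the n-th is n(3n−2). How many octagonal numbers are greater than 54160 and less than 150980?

90

The n-th octagonal number is n(3n−2).
Smallest index with value > 54160: n = 135 (giving 54405).
Largest index with value < 150980: n = 224 (giving 150080).
Indices 135 through 224: 90 terms.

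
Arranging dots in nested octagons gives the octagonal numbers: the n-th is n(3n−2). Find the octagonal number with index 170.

86360

The 170th octagonal number is n(3n−2) with n = 170.
170·(3·170 − 2) = 170·508 = 86360.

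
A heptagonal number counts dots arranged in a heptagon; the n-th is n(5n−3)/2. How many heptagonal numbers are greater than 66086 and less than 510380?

The n-th heptagonal number is n(5n−3)/2.
Smallest index with value > 66086: n = 163 (giving 66178).
Largest index with value < 510380: n = 452 (giving 510082).
Indices 163 through 452: 290 terms.

290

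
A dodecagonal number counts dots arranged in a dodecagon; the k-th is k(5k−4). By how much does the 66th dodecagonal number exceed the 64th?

66·(5·66 − 4) = 21516 and 64·(5·64 − 4) = 20224.
Difference: 21516 − 20224 = 1292.

1292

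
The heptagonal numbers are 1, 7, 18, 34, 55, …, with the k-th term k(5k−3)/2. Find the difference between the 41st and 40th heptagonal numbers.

201

Consecutive heptagonal numbers differ by 5n − 4: here 5·41 − 4 = 201.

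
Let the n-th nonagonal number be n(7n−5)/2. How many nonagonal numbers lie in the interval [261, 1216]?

11

The n-th nonagonal number is n(7n−5)/2.
Smallest index with value ≥ 261: n = 9 (giving 261).
Largest index with value ≤ 1216: n = 19 (giving 1216).
Indices 9 through 19: 11 terms.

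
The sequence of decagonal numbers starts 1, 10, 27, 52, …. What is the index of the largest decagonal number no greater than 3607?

30

Solve n(4n−3) ≤ 3607 for integer n.
n = 30 gives 3510 ≤ 3607, while n = 31 gives 3751 > 3607; so the answer is index 30.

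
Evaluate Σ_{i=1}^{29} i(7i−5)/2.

28855

Σ i(7i−5)/2 = (7Σi² − 5Σi) / 2 over i = 1..29.
Σi = 435 and Σi² = 8555.
(7·8555 − 5·435) / 2 = 57710/2 = 28855.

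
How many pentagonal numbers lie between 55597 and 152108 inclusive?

The n-th pentagonal number is n(3n−1)/2.
Smallest index with value ≥ 55597: n = 193 (giving 55777).
Largest index with value ≤ 152108: n = 318 (giving 151527).
Indices 193 through 318: 126 terms.

126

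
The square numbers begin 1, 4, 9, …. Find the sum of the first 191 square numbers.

2340896

Σ_{i=1}^{191} i² = 191·192·383/6 = 2340896.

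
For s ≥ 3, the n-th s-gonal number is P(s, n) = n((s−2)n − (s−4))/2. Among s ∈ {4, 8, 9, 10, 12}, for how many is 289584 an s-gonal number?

s = 4: P(4, 538) = 289444 and P(4, 539) = 290521; 289584 is not s-gonal.
s = 8: P(8, 311) = 289541 and P(8, 312) = 291408; 289584 is not s-gonal.
s = 9: P(9, 288) = 289584. ✓
s = 10: P(10, 269) = 288637 and P(10, 270) = 290790; 289584 is not s-gonal.
s = 12: P(12, 241) = 289441 and P(12, 242) = 291852; 289584 is not s-gonal.
Hits: s ∈ {9} → 1.

1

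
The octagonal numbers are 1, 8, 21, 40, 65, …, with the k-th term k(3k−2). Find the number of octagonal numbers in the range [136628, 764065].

292

The n-th octagonal number is n(3n−2).
Smallest index with value ≥ 136628: n = 214 (giving 136960).
Largest index with value ≤ 764065: n = 505 (giving 764065).
Indices 214 through 505: 292 terms.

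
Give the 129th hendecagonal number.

The 129th hendecagonal number is n(9n−7)/2 with n = 129.
129·(9·129 − 7)/2 = 129·1154/2 = 129·577 = 74433.

74433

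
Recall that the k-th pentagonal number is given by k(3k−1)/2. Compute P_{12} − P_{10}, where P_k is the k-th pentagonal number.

65

12·(3·12 − 1)/2 = 210 and 10·(3·10 − 1)/2 = 145.
Difference: 210 − 145 = 65.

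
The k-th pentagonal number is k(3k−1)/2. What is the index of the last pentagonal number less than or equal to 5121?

58

Solve n(3n−1)/2 ≤ 5121 for integer n.
n = 58 gives 5017 ≤ 5121, while n = 59 gives 5192 > 5121; so the answer is index 58.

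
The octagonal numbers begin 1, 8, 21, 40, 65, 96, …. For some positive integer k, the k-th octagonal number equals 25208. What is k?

92

Set n(3n−2) = 25208, giving 3n² − 2n − 25208 = 0.
The discriminant is 4 + 12·25208 = 302500, and √302500 = 550.
So n = (2 + 550) / 6 = 552/6 = 92.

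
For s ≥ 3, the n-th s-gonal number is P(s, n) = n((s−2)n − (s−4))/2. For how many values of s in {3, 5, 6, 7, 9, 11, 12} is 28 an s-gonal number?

2

s = 3: P(3, 7) = 28. ✓
s = 5: P(5, 4) = 22 and P(5, 5) = 35; 28 is not s-gonal.
s = 6: P(6, 4) = 28. ✓
s = 7: P(7, 3) = 18 and P(7, 4) = 34; 28 is not s-gonal.
s = 9: P(9, 3) = 24 and P(9, 4) = 46; 28 is not s-gonal.
s = 11: P(11, 2) = 11 and P(11, 3) = 30; 28 is not s-gonal.
s = 12: P(12, 2) = 12 and P(12, 3) = 33; 28 is not s-gonal.
Hits: s ∈ {3, 6} → 2.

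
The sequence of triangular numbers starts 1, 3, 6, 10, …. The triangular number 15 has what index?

5

Set n(n+1)/2 = 15, giving n² + n − 30 = 0.
So n = (-1 + 11) / 2 = 10/2 = 5.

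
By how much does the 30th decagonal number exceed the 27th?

675

30·(4·30 − 3) = 3510 and 27·(4·27 − 3) = 2835.
Difference: 3510 − 2835 = 675.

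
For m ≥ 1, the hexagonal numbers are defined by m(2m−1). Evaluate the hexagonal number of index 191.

72771

The 191st hexagonal number is n(2n−1) with n = 191.
191·(2·191 − 1) = 191·381 = 72771.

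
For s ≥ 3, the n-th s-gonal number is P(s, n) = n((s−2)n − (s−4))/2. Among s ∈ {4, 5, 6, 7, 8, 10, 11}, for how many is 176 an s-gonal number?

2

s = 4: P(4, 13) = 169 and P(4, 14) = 196; 176 is not s-gonal.
s = 5: P(5, 11) = 176. ✓
s = 6: P(6, 9) = 153 and P(6, 10) = 190; 176 is not s-gonal.
s = 7: P(7, 8) = 148 and P(7, 9) = 189; 176 is not s-gonal.
s = 8: P(8, 8) = 176. ✓
s = 10: P(10, 7) = 175 and P(10, 8) = 232; 176 is not s-gonal.
s = 11: P(11, 6) = 141 and P(11, 7) = 196; 176 is not s-gonal.
Hits: s ∈ {5, 8} → 2.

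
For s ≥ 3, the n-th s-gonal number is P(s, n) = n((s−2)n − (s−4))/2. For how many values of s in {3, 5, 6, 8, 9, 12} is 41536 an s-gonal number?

s = 3: P(3, 287) = 41328 and P(3, 288) = 41616; 41536 is not s-gonal.
s = 5: P(5, 166) = 41251 and P(5, 167) = 41750; 41536 is not s-gonal.
s = 6: P(6, 144) = 41328 and P(6, 145) = 41905; 41536 is not s-gonal.
s = 8: P(8, 118) = 41536. ✓
s = 9: P(9, 109) = 41311 and P(9, 110) = 42075; 41536 is not s-gonal.
s = 12: P(12, 91) = 41041 and P(12, 92) = 41952; 41536 is not s-gonal.
Hits: s ∈ {8} → 1.

1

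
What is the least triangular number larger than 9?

10

Solve n(n+1)/2 > 9 for integer n.
The largest n with value ≤ 9 is 3 (since 6 ≤ 9 < 10), so the first above is n = 4, value 10.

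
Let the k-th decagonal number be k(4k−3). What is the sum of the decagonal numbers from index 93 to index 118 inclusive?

1155167

Σ i(4i−3) = 4Σi² − 3Σi over i = 93..118.
Σi = 7021 − 4278 = 2743 and Σi² = 554659 − 263810 = 290849.
4·290849 − 3·2743 = 1155167.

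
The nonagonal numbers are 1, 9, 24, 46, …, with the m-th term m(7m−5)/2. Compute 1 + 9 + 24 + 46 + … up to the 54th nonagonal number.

185130

Σ i(7i−5)/2 = (7Σi² − 5Σi) / 2 over i = 1..54.
Σi = 1485 and Σi² = 53955.
(7·53955 − 5·1485) / 2 = 370260/2 = 185130.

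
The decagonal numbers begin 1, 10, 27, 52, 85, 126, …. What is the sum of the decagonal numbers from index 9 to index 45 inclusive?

Σ i(4i−3) = 4Σi² − 3Σi over i = 9..45.
Σi = 1035 − 36 = 999 and Σi² = 31395 − 204 = 31191.
4·31191 − 3·999 = 121767.

121767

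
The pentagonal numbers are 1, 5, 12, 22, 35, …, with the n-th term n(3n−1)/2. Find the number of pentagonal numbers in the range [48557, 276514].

The n-th pentagonal number is n(3n−1)/2.
Smallest index with value ≥ 48557: n = 181 (giving 49051).
Largest index with value ≤ 276514: n = 429 (giving 275847).
Indices 181 through 429: 249 terms.

249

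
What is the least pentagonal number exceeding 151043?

151527

Solve n(3n−1)/2 > 151043 for integer n.
The largest n with value ≤ 151043 is 317 (since 150575 ≤ 151043 < 151527), so the first above is n = 318, value 151527.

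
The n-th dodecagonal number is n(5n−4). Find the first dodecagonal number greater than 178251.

Solve n(5n−4) > 178251 for integer n.
The largest n with value ≤ 178251 is 189 (since 177849 ≤ 178251 < 179740), so the first above is n = 190, value 179740.

179740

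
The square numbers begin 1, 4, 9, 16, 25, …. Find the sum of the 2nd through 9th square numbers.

Σ_{i=2}^{9} i² = 285 − 1 = 284.

284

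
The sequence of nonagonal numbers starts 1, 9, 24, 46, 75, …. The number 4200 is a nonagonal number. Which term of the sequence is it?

Set n(7n−5)/2 = 4200, giving 7n² − 5n − 8400 = 0.
The discriminant is 25 + 56·4200 = 235225, and √235225 = 485.
So n = (5 + 485) / 14 = 490/14 = 35.

35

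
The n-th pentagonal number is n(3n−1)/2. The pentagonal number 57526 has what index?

196

Set n(3n−1)/2 = 57526, giving 3n² − n − 115052 = 0.
The discriminant is 1 + 24·57526 = 1380625, and √1380625 = 1175.
So n = (1 + 1175) / 6 = 1176/6 = 196.
Check: 196·(3·196 − 1)/2 = 57526. ✓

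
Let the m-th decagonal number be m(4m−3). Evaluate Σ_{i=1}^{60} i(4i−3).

289750

Σ i(4i−3) = 4Σi² − 3Σi over i = 1..60.
Σi = 1830 and Σi² = 73810.
4·73810 − 3·1830 = 289750.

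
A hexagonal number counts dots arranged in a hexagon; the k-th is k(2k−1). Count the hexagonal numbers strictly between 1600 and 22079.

77

The n-th hexagonal number is n(2n−1).
Smallest index with value > 1600: n = 29 (giving 1653).
Largest index with value < 22079: n = 105 (giving 21945).
Indices 29 through 105: 77 terms.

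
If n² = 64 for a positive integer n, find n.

We need n² = 64, so n = √64 = 8.
Check: 8² = 64. ✓

8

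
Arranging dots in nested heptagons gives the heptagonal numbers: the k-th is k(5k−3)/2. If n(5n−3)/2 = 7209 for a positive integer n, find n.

54

Set n(5n−3)/2 = 7209, giving 5n² − 3n − 14418 = 0.
The discriminant is 9 + 40·7209 = 288369, and √288369 = 537.
So n = (3 + 537) / 10 = 540/10 = 54.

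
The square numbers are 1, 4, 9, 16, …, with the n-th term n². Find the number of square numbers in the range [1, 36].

The n-th square number is n².
Smallest index with value ≥ 1: n = 1 (giving 1).
Largest index with value ≤ 36: n = 6 (giving 36).
Indices 1 through 6: 6 terms.

6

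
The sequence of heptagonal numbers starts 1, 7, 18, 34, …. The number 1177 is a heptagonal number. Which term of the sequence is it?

Set n(5n−3)/2 = 1177, giving 5n² − 3n − 2354 = 0.
So n = (3 + 217) / 10 = 220/10 = 22.

22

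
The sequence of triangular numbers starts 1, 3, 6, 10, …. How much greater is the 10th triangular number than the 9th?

10

Consecutive triangular numbers differ by n: T_{10} − T_{9} = 10.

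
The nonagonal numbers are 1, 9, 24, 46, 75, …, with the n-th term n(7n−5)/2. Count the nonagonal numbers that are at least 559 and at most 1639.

10

The n-th nonagonal number is n(7n−5)/2.
Smallest index with value ≥ 559: n = 13 (giving 559).
Largest index with value ≤ 1639: n = 22 (giving 1639).
Indices 13 through 22: 10 terms.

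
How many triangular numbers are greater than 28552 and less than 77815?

The n-th triangular number is n(n+1)/2.
Smallest index with value > 28552: n = 239 (giving 28680).
Largest index with value < 77815: n = 393 (giving 77421).
Indices 239 through 393: 155 terms.

155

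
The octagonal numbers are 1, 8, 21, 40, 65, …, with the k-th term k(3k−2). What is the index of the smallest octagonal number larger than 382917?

Solve n(3n−2) > 382917 for integer n.
The largest n with value ≤ 382917 is 357 (since 381633 ≤ 382917 < 383776), so the first above is n = 358, value 383776.

358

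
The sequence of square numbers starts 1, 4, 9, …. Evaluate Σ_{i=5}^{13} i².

Σ_{i=5}^{13} i² = 819 − 30 = 789.

789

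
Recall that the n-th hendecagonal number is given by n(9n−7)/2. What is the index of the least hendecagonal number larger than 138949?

177

Solve n(9n−7)/2 > 138949 for integer n.
The largest n with value ≤ 138949 is 176 (since 138776 ≤ 138949 < 140361), so the first above is n = 177, value 140361.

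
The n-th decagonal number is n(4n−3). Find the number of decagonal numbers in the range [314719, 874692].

The n-th decagonal number is n(4n−3).
Smallest index with value ≥ 314719: n = 281 (giving 315001).
Largest index with value ≤ 874692: n = 468 (giving 874692).
Indices 281 through 468: 188 terms.

188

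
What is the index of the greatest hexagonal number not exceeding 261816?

Solve n(2n−1) ≤ 261816 for integer n.
n = 362 gives 261726 ≤ 261816, while n = 363 gives 263175 > 261816; so the answer is index 362.

362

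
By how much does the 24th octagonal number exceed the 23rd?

Consecutive octagonal numbers differ by 6n − 5: here 6·24 − 5 = 139.

139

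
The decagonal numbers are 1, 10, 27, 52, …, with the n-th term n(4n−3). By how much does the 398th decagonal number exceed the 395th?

9507

398·(4·398 − 3) = 632422 and 395·(4·395 − 3) = 622915.
Difference: 632422 − 622915 = 9507.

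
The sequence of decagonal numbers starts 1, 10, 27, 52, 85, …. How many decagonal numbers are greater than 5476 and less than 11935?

The n-th decagonal number is n(4n−3).
Smallest index with value > 5476: n = 38 (giving 5662).
Largest index with value < 11935: n = 54 (giving 11502).
Indices 38 through 54: 17 terms.

17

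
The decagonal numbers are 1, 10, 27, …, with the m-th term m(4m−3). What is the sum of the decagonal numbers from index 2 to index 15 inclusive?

4599

Σ i(4i−3) = 4Σi² − 3Σi over i = 2..15.
Σi = 120 − 1 = 119 and Σi² = 1240 − 1 = 1239.
4·1239 − 3·119 = 4599.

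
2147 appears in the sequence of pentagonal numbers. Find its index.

38

Set n(3n−1)/2 = 2147, giving 3n² − n − 4294 = 0.
The discriminant is 1 + 24·2147 = 51529, and √51529 = 227.
So n = (1 + 227) / 6 = 228/6 = 38.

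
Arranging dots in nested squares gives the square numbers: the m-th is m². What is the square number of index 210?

The 210th square number is n² with n = 210.
210² = 44100.

44100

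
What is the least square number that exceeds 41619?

42025

Solve n² > 41619 for integer n.
The largest n with value ≤ 41619 is 204 (since 41616 ≤ 41619 < 42025), so the first above is n = 205, value 42025.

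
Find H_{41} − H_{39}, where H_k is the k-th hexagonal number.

318

41·(2·41 − 1) = 3321 and 39·(2·39 − 1) = 3003.
Difference: 3321 − 3003 = 318.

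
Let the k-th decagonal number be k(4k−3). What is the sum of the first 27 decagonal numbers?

Σ i(4i−3) = 4Σi² − 3Σi over i = 1..27.
Σi = 378 and Σi² = 6930.
4·6930 − 3·378 = 26586.

26586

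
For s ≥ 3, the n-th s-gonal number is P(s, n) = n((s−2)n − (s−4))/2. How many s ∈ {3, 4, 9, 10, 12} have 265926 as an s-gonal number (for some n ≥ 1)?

1

s = 3: P(3, 728) = 265356 and P(3, 729) = 266085; 265926 is not s-gonal.
s = 4: P(4, 515) = 265225 and P(4, 516) = 266256; 265926 is not s-gonal.
s = 9: P(9, 276) = 265926. ✓
s = 10: P(10, 258) = 265482 and P(10, 259) = 267547; 265926 is not s-gonal.
s = 12: P(12, 231) = 265881 and P(12, 232) = 268192; 265926 is not s-gonal.
Hits: s ∈ {9} → 1.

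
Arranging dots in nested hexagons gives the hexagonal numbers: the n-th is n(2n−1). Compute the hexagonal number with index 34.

The 34th hexagonal number is n(2n−1) with n = 34.
34·(2·34 − 1) = 34·67 = 2278.

2278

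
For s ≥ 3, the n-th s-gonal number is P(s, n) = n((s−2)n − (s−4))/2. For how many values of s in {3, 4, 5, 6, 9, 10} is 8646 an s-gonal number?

s = 3: P(3, 131) = 8646. ✓
s = 4: P(4, 92) = 8464 and P(4, 93) = 8649; 8646 is not s-gonal.
s = 5: P(5, 76) = 8626 and P(5, 77) = 8855; 8646 is not s-gonal.
s = 6: P(6, 66) = 8646. ✓
s = 9: P(9, 50) = 8625 and P(9, 51) = 8976; 8646 is not s-gonal.
s = 10: P(10, 46) = 8326 and P(10, 47) = 8695; 8646 is not s-gonal.
Hits: s ∈ {3, 6} → 2.

2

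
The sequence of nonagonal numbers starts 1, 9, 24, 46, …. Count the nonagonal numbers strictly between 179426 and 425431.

The n-th nonagonal number is n(7n−5)/2.
Smallest index with value > 179426: n = 227 (giving 179784).
Largest index with value < 425431: n = 348 (giving 422994).
Indices 227 through 348: 122 terms.

122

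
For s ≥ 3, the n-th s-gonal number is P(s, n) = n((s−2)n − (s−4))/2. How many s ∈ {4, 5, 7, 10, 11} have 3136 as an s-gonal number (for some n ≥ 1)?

s = 4: P(4, 56) = 3136. ✓
s = 5: P(5, 45) = 3015 and P(5, 46) = 3151; 3136 is not s-gonal.
s = 7: P(7, 35) = 3010 and P(7, 36) = 3186; 3136 is not s-gonal.
s = 10: P(10, 28) = 3052 and P(10, 29) = 3277; 3136 is not s-gonal.
s = 11: P(11, 26) = 2951 and P(11, 27) = 3186; 3136 is not s-gonal.
Hits: s ∈ {4} → 1.

1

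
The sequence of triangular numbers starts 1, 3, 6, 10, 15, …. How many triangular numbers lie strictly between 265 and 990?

21

The n-th triangular number is n(n+1)/2.
Smallest index with value > 265: n = 23 (giving 276).
Largest index with value < 990: n = 43 (giving 946).
Indices 23 through 43: 21 terms.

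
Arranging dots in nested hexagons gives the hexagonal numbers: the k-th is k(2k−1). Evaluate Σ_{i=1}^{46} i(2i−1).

65941

Σ i(2i−1) = 2Σi² − Σi over i = 1..46.
Σi = 1081 and Σi² = 33511.
2·33511 − 1·1081 = 65941.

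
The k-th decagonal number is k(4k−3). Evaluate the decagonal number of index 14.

14·(4·14 − 3) = 14·53 = 742.

742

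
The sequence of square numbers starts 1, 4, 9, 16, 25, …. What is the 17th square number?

289

The 17th square number is n² with n = 17.
17² = 289.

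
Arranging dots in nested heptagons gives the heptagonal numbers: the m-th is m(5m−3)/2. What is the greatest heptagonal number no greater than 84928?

Solve n(5n−3)/2 ≤ 84928 for integer n.
n = 184 gives 84364 ≤ 84928, while n = 185 gives 85285 > 84928; so the answer is 84364.

84364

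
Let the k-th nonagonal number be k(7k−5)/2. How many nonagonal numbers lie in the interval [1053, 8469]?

32

The n-th nonagonal number is n(7n−5)/2.
Smallest index with value ≥ 1053: n = 18 (giving 1089).
Largest index with value ≤ 8469: n = 49 (giving 8281).
Indices 18 through 49: 32 terms.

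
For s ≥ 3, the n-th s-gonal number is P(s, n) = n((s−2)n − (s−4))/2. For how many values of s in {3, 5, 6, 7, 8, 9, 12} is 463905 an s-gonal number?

s = 3: P(3, 962) = 463203 and P(3, 963) = 464166; 463905 is not s-gonal.
s = 5: P(5, 556) = 463426 and P(5, 557) = 465095; 463905 is not s-gonal.
s = 6: P(6, 481) = 462241 and P(6, 482) = 464166; 463905 is not s-gonal.
s = 7: P(7, 431) = 463756 and P(7, 432) = 465912; 463905 is not s-gonal.
s = 8: P(8, 393) = 462561 and P(8, 394) = 464920; 463905 is not s-gonal.
s = 9: P(9, 364) = 462826 and P(9, 365) = 465375; 463905 is not s-gonal.
s = 12: P(12, 305) = 463905. ✓
Hits: s ∈ {12} → 1.

1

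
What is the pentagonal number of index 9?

117

The 9th pentagonal number is n(3n−1)/2 with n = 9.
9·(3·9 − 1)/2 = 9·26/2 = 9·13 = 117.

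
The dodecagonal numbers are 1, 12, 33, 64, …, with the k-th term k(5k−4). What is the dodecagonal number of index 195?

189345

195·(5·195 − 4) = 195·971 = 189345.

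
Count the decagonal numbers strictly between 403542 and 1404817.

274

The n-th decagonal number is n(4n−3).
Smallest index with value > 403542: n = 319 (giving 406087).
Largest index with value < 1404817: n = 592 (giving 1400080).
Indices 319 through 592: 274 terms.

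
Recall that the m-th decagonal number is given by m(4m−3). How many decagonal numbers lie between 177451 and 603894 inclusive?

The n-th decagonal number is n(4n−3).
Smallest index with value ≥ 177451: n = 211 (giving 177451).
Largest index with value ≤ 603894: n = 388 (giving 601012).
Indices 211 through 388: 178 terms.

178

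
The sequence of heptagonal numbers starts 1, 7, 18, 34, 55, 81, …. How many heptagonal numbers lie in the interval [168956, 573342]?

219

The n-th heptagonal number is n(5n−3)/2.
Smallest index with value ≥ 168956: n = 261 (giving 169911).
Largest index with value ≤ 573342: n = 479 (giving 572884).
Indices 261 through 479: 219 terms.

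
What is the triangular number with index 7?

The 7th triangular number is n(n+1)/2 with n = 7.
7·8/2 = 56/2 = 28.

28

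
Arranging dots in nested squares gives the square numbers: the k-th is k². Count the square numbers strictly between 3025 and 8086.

34

The n-th square number is n².
Smallest index with value > 3025: n = 56 (giving 3136).
Largest index with value < 8086: n = 89 (giving 7921).
Indices 56 through 89: 34 terms.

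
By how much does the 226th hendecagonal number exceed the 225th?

2026

Consecutive hendecagonal numbers differ by 9n − 8: here 9·226 − 8 = 2026.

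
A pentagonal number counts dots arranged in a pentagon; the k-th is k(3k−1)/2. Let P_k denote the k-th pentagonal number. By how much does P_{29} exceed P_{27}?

29·(3·29 − 1)/2 = 1247 and 27·(3·27 − 1)/2 = 1080.
Difference: 1247 − 1080 = 167.

167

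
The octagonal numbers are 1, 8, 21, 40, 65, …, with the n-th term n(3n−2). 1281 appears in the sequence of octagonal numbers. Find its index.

Set n(3n−2) = 1281, giving 3n² − 2n − 1281 = 0.
So n = (2 + 124) / 6 = 126/6 = 21.

21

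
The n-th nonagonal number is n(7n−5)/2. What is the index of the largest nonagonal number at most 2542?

27

Solve n(7n−5)/2 ≤ 2542 for integer n.
n = 27 gives 2484 ≤ 2542, while n = 28 gives 2674 > 2542; so the answer is index 27.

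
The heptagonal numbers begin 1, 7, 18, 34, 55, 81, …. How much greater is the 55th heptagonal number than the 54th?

Consecutive heptagonal numbers differ by 5n − 4: here 5·55 − 4 = 271.

271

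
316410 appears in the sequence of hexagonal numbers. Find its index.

398

Set n(2n−1) = 316410, giving 2n² − n − 316410 = 0.
The discriminant is 1 + 8·316410 = 2531281, and √2531281 = 1591.
So n = (1 + 1591) / 4 = 1592/4 = 398.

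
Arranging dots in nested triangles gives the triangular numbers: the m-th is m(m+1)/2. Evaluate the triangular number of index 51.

1326

The 51st triangular number is n(n+1)/2 with n = 51.
51·52/2 = 2652/2 = 1326.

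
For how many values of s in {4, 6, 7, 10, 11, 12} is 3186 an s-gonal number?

2

s = 4: P(4, 56) = 3136 and P(4, 57) = 3249; 3186 is not s-gonal.
s = 6: P(6, 40) = 3160 and P(6, 41) = 3321; 3186 is not s-gonal.
s = 7: P(7, 36) = 3186. ✓
s = 10: P(10, 28) = 3052 and P(10, 29) = 3277; 3186 is not s-gonal.
s = 11: P(11, 27) = 3186. ✓
s = 12: P(12, 25) = 3025 and P(12, 26) = 3276; 3186 is not s-gonal.
Hits: s ∈ {7, 11} → 2.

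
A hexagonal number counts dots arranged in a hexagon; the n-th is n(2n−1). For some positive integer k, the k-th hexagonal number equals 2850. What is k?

38

Set n(2n−1) = 2850, giving 2n² − n − 2850 = 0.
The discriminant is 1 + 8·2850 = 22801, and √22801 = 151.
So n = (1 + 151) / 4 = 152/4 = 38.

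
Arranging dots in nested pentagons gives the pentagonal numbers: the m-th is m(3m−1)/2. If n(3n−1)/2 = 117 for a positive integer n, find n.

Set n(3n−1)/2 = 117, giving 3n² − n − 234 = 0.
The discriminant is 1 + 24·117 = 2809, and √2809 = 53.
So n = (1 + 53) / 6 = 54/6 = 9.
Check: 9·(3·9 − 1)/2 = 117. ✓

9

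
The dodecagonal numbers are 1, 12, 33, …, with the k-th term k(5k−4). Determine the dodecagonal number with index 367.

The 367th dodecagonal number is n(5n−4) with n = 367.
367·(5·367 − 4) = 367·1831 = 671977.

671977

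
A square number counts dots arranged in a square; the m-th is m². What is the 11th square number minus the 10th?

21

n² − (n−1)² = 2n − 1, so 11² − 10² = 2·11 − 1 = 21.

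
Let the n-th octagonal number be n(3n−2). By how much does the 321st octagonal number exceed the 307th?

26348

321·(3·321 − 2) = 308481 and 307·(3·307 − 2) = 282133.
Difference: 308481 − 282133 = 26348.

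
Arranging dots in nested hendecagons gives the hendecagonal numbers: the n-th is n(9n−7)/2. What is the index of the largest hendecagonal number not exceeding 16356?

60

Solve n(9n−7)/2 ≤ 16356 for integer n.
n = 60 gives 15990 ≤ 16356, while n = 61 gives 16531 > 16356; so the answer is index 60.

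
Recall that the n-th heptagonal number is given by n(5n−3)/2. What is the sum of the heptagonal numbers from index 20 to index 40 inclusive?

Σ i(5i−3)/2 = (5Σi² − 3Σi) / 2 over i = 20..40.
Σi = 820 − 190 = 630 and Σi² = 22140 − 2470 = 19670.
(5·19670 − 3·630) / 2 = 96460/2 = 48230.

48230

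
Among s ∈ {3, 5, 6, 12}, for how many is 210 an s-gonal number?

2

s = 3: P(3, 20) = 210. ✓
s = 5: P(5, 12) = 210. ✓
s = 6: P(6, 10) = 190 and P(6, 11) = 231; 210 is not s-gonal.
s = 12: P(12, 6) = 156 and P(12, 7) = 217; 210 is not s-gonal.
Hits: s ∈ {3, 5} → 2.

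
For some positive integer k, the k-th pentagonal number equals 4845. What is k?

Set n(3n−1)/2 = 4845, giving 3n² − n − 9690 = 0.
So n = (1 + 341) / 6 = 342/6 = 57.

57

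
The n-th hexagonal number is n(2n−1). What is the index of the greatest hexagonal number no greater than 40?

4

Solve n(2n−1) ≤ 40 for integer n.
n = 4 gives 28 ≤ 40, while n = 5 gives 45 > 40; so the answer is index 4.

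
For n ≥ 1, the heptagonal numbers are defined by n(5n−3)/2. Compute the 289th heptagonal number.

208369

The 289th heptagonal number is n(5n−3)/2 with n = 289.
289·(5·289 − 3)/2 = 289·1442/2 = 289·721 = 208369.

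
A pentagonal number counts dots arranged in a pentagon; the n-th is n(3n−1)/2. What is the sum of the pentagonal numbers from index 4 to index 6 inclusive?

108

Σ i(3i−1)/2 = (3Σi² − Σi) / 2 over i = 4..6.
Σi = 21 − 6 = 15 and Σi² = 91 − 14 = 77.
(3·77 − 1·15) / 2 = 216/2 = 108.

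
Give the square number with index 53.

The 53rd square number is n² with n = 53.
53² = 2809.

2809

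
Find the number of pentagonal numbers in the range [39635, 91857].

85

The n-th pentagonal number is n(3n−1)/2.
Smallest index with value ≥ 39635: n = 163 (giving 39772).
Largest index with value ≤ 91857: n = 247 (giving 91390).
Indices 163 through 247: 85 terms.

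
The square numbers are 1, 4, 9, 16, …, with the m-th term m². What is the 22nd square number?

484

The 22nd square number is n² with n = 22.
22² = 484.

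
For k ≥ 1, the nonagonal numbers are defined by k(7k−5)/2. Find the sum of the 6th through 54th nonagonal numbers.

184975

Σ i(7i−5)/2 = (7Σi² − 5Σi) / 2 over i = 6..54.
Σi = 1485 − 15 = 1470 and Σi² = 53955 − 55 = 53900.
(7·53900 − 5·1470) / 2 = 369950/2 = 184975.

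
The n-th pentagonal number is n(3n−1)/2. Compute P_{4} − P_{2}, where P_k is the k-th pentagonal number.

4·(3·4 − 1)/2 = 22 and 2·(3·2 − 1)/2 = 5.
Difference: 22 − 5 = 17.

17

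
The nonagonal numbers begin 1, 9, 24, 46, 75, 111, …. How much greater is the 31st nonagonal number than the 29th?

415

31·(7·31 − 5)/2 = 3286 and 29·(7·29 − 5)/2 = 2871.
Difference: 3286 − 2871 = 415.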